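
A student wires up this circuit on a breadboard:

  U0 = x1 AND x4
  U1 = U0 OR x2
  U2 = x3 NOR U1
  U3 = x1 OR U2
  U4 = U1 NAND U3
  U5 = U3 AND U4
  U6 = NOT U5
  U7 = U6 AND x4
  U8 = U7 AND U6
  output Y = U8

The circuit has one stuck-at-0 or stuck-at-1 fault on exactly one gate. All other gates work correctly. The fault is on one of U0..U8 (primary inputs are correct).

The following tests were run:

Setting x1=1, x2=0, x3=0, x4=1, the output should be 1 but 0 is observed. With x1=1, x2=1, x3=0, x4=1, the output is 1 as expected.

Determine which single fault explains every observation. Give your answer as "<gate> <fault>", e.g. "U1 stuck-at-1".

Fault-free values for test 1 (x1=1, x2=0, x3=0, x4=1): U0=1, U1=1, U2=0, U3=1, U4=0, U5=0, U6=1, U7=1, U8=1, giving Y=1. Observed 0.
Test 1: faults giving observed 0 are {U0 stuck-at-0, U1 stuck-at-0, U4 stuck-at-1, U5 stuck-at-1, U6 stuck-at-0, U7 stuck-at-0, U8 stuck-at-0}.
Test 2 (x1=1, x2=1, x3=0, x4=1): fault-free U0=1, U1=1, U2=0, U3=1, U4=0, U5=0, U6=1, U7=1, U8=1 → 1; observed 1. Eliminates U1 stuck-at-0, U4 stuck-at-1, U5 stuck-at-1, U6 stuck-at-0, U7 stuck-at-0, U8 stuck-at-0.
Only U0 stuck-at-0 is consistent with every test.

U0 stuck-at-0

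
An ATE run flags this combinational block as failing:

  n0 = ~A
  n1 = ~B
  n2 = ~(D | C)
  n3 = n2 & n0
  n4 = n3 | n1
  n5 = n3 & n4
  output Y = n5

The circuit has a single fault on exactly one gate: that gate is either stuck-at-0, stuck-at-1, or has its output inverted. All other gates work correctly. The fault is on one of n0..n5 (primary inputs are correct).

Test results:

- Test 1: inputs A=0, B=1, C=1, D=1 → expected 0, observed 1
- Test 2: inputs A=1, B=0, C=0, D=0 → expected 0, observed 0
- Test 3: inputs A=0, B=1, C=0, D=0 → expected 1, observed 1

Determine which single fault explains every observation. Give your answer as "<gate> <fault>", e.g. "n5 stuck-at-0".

Fault-free values for test 1 (A=0, B=1, C=1, D=1): n0=1, n1=0, n2=0, n3=0, n4=0, n5=0, giving Y=0. Observed 1.
Test 1: faults giving observed 1 are {n2 stuck-at-1, n2 inverted output, n3 stuck-at-1, n3 inverted output, n5 stuck-at-1, n5 inverted output}.
Test 2 (A=1, B=0, C=0, D=0): fault-free n0=0, n1=1, n2=1, n3=0, n4=1, n5=0 → 0; observed 0. Eliminates n3 stuck-at-1, n3 inverted output, n5 stuck-at-1, n5 inverted output.
Test 3 (A=0, B=1, C=0, D=0): fault-free n0=1, n1=0, n2=1, n3=1, n4=1, n5=1 → 1; observed 1. Eliminates n2 inverted output.
Only n2 stuck-at-1 is consistent with every test.

n2 stuck-at-1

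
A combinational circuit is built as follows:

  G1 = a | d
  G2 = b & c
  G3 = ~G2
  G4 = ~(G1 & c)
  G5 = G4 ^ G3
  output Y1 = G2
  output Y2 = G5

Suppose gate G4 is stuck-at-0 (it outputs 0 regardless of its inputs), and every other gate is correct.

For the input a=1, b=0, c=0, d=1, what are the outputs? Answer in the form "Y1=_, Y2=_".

Propagate with G4 forced: G1=1, G2=0, G3=1, G4=0 [stuck-at-0], G5=1.
So the outputs are Y1=0, Y2=1. (Without the fault they would be Y1=0, Y2=0.)

Y1=0, Y2=1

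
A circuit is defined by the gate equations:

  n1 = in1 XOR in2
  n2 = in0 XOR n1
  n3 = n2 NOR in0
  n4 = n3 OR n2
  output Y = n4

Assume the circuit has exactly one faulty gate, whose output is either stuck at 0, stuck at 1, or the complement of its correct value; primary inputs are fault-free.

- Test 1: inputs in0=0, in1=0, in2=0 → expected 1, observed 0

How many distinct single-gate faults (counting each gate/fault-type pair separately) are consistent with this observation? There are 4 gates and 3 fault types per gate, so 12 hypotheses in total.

4

Fault-free: n1=0, n2=0, n3=1, n4=1 → 1. Observed 0.
  n1 stuck-at-0: output 1 ✗
  n1 stuck-at-1: output 1 ✗
  n1 inverted output: output 1 ✗
  n2 stuck-at-0: output 1 ✗
  n2 stuck-at-1: output 1 ✗
  n2 inverted output: output 1 ✗
  n3 stuck-at-0: output 0 ✓
  n3 stuck-at-1: output 1 ✗
  n3 inverted output: output 0 ✓
  n4 stuck-at-0: output 0 ✓
  n4 stuck-at-1: output 1 ✗
  n4 inverted output: output 0 ✓
Consistent faults: {n3 stuck-at-0, n3 inverted output, n4 stuck-at-0, n4 inverted output} — 4 in all.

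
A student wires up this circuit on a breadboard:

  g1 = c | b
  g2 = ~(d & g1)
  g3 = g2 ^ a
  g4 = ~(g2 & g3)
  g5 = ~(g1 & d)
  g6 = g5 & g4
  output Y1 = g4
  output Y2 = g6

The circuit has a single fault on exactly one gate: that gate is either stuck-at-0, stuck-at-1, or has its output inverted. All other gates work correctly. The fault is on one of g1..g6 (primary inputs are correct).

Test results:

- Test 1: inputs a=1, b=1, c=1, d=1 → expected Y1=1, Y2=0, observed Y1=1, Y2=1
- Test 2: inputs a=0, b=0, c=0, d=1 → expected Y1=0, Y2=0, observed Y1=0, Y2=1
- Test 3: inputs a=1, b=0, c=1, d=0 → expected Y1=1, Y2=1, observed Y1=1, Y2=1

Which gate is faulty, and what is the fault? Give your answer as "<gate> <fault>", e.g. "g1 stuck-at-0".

Fault-free values for test 1 (a=1, b=1, c=1, d=1): g1=1, g2=0, g3=1, g4=1, g5=0, g6=0, giving Y1=1, Y2=0. Observed Y1=1, Y2=1.
Test 1: faults giving observed Y1=1, Y2=1 are {g1 stuck-at-0, g1 inverted output, g5 stuck-at-1, g5 inverted output, g6 stuck-at-1, g6 inverted output}.
Test 2 (a=0, b=0, c=0, d=1): fault-free g1=0, g2=1, g3=1, g4=0, g5=1, g6=0 → Y1=0, Y2=0; observed Y1=0, Y2=1. Eliminates g1 stuck-at-0, g1 inverted output, g5 stuck-at-1, g5 inverted output.
Test 3 (a=1, b=0, c=1, d=0): fault-free g1=1, g2=1, g3=0, g4=1, g5=1, g6=1 → Y1=1, Y2=1; observed Y1=1, Y2=1. Eliminates g6 inverted output.
Only g6 stuck-at-1 is consistent with every test.

g6 stuck-at-1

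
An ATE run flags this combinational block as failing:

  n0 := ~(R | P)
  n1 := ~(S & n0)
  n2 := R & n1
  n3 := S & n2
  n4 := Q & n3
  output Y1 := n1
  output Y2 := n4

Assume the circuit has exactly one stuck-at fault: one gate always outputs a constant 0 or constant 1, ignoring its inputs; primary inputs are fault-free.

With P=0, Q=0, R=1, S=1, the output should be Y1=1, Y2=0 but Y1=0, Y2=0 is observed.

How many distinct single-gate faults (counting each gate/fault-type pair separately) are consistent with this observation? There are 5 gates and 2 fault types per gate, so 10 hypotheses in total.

Fault-free: n0=0, n1=1, n2=1, n3=1, n4=0 → Y1=1, Y2=0. Observed Y1=0, Y2=0.
  n0 stuck-at-0: output Y1=1, Y2=0 ✗
  n0 stuck-at-1: output Y1=0, Y2=0 ✓
  n1 stuck-at-0: output Y1=0, Y2=0 ✓
  n1 stuck-at-1: output Y1=1, Y2=0 ✗
  n2 stuck-at-0: output Y1=1, Y2=0 ✗
  n2 stuck-at-1: output Y1=1, Y2=0 ✗
  n3 stuck-at-0: output Y1=1, Y2=0 ✗
  n3 stuck-at-1: output Y1=1, Y2=0 ✗
  n4 stuck-at-0: output Y1=1, Y2=0 ✗
  n4 stuck-at-1: output Y1=1, Y2=1 ✗
Consistent faults: {n0 stuck-at-1, n1 stuck-at-0} — 2 in all.

2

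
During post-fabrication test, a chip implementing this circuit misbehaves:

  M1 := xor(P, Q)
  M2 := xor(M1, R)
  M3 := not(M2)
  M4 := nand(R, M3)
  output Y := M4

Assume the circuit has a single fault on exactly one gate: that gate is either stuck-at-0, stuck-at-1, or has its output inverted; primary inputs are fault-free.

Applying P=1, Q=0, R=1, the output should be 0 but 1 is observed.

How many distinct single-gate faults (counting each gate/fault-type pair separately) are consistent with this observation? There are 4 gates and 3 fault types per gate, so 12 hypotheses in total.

Fault-free: M1=1, M2=0, M3=1, M4=0 → 0. Observed 1.
  M1 stuck-at-0: output 1 ✓
  M1 stuck-at-1: output 0 ✗
  M1 inverted output: output 1 ✓
  M2 stuck-at-0: output 0 ✗
  M2 stuck-at-1: output 1 ✓
  M2 inverted output: output 1 ✓
  M3 stuck-at-0: output 1 ✓
  M3 stuck-at-1: output 0 ✗
  M3 inverted output: output 1 ✓
  M4 stuck-at-0: output 0 ✗
  M4 stuck-at-1: output 1 ✓
  M4 inverted output: output 1 ✓
Consistent faults: {M1 stuck-at-0, M1 inverted output, M2 stuck-at-1, M2 inverted output, M3 stuck-at-0, M3 inverted output, M4 stuck-at-1, M4 inverted output} — 8 in all.

8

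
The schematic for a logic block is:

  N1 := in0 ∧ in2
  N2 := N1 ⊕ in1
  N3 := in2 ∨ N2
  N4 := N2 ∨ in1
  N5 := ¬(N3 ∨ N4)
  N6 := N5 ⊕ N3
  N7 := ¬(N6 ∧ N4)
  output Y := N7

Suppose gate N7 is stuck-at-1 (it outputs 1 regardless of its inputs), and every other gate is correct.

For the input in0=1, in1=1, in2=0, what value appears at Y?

1

Propagate with N7 forced: N1=0, N2=1, N3=1, N4=1, N5=0, N6=1, N7=1 [stuck-at-1].
So Y = 1. (Without the fault it would be 0.)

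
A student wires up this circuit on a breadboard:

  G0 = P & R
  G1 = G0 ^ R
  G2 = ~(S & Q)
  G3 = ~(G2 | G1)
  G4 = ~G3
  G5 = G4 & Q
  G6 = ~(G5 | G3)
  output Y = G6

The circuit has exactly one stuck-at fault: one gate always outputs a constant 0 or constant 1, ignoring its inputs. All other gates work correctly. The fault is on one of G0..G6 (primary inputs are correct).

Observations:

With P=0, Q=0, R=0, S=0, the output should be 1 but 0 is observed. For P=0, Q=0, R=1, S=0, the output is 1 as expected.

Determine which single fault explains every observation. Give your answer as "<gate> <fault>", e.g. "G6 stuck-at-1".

G2 stuck-at-0

Fault-free values for test 1 (P=0, Q=0, R=0, S=0): G0=0, G1=0, G2=1, G3=0, G4=1, G5=0, G6=1, giving Y=1. Observed 0.
Test 1: faults giving observed 0 are {G2 stuck-at-0, G3 stuck-at-1, G5 stuck-at-1, G6 stuck-at-0}.
Test 2 (P=0, Q=0, R=1, S=0): fault-free G0=0, G1=1, G2=1, G3=0, G4=1, G5=0, G6=1 → 1; observed 1. Eliminates G3 stuck-at-1, G5 stuck-at-1, G6 stuck-at-0.
Only G2 stuck-at-0 is consistent with every test.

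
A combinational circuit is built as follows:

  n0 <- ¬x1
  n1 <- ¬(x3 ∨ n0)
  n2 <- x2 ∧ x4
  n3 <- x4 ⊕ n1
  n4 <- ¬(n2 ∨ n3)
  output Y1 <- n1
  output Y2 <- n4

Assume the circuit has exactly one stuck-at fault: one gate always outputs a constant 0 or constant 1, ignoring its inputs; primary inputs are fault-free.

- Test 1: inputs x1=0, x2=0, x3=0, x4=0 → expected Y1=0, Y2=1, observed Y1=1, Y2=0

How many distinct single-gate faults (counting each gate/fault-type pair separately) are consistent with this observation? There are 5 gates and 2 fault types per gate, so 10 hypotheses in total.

Fault-free: n0=1, n1=0, n2=0, n3=0, n4=1 → Y1=0, Y2=1. Observed Y1=1, Y2=0.
  n0 stuck-at-0: output Y1=1, Y2=0 ✓
  n0 stuck-at-1: output Y1=0, Y2=1 ✗
  n1 stuck-at-0: output Y1=0, Y2=1 ✗
  n1 stuck-at-1: output Y1=1, Y2=0 ✓
  n2 stuck-at-0: output Y1=0, Y2=1 ✗
  n2 stuck-at-1: output Y1=0, Y2=0 ✗
  n3 stuck-at-0: output Y1=0, Y2=1 ✗
  n3 stuck-at-1: output Y1=0, Y2=0 ✗
  n4 stuck-at-0: output Y1=0, Y2=0 ✗
  n4 stuck-at-1: output Y1=0, Y2=1 ✗
Consistent faults: {n0 stuck-at-0, n1 stuck-at-1} — 2 in all.

2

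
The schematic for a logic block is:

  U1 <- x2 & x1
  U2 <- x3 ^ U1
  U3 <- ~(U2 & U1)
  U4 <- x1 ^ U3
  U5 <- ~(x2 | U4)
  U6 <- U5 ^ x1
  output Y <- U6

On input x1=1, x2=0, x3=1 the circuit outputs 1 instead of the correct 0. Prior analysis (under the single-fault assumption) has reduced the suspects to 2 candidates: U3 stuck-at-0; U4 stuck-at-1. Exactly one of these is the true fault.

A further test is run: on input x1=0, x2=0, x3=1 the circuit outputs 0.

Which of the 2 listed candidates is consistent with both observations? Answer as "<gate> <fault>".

Evaluate each candidate on input x1=0, x2=0, x3=1:
  U3 stuck-at-0: U1=0, U2=1, U3=0 [stuck-at-0], U4=0, U5=1, U6=1 → 1 — eliminated
  U4 stuck-at-1: U1=0, U2=1, U3=1, U4=1 [stuck-at-1], U5=0, U6=0 → 0 — matches
Only U4 stuck-at-1 reproduces the observed 0.

U4 stuck-at-1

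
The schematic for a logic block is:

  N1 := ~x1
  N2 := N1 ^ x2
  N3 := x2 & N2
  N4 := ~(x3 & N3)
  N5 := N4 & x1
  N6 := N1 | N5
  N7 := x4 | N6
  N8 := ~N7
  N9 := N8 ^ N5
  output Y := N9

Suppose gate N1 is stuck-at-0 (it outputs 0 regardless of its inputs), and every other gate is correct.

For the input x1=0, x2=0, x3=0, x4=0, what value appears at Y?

Propagate with N1 forced: N1=0 [stuck-at-0], N2=0, N3=0, N4=1, N5=0, N6=0, N7=0, N8=1, N9=1.
So Y = 1. (Without the fault it would be 0.)

1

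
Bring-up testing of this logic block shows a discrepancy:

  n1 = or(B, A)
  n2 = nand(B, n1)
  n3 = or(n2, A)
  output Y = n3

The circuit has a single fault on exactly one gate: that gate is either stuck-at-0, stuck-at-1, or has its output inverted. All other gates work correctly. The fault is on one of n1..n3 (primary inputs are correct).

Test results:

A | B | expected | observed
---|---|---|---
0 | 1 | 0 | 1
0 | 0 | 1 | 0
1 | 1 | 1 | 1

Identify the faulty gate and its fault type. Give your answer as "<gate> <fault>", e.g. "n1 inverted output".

Fault-free values for test 1 (A=0, B=1): n1=1, n2=0, n3=0, giving Y=0. Observed 1.
Test 1: faults giving observed 1 are {n1 stuck-at-0, n1 inverted output, n2 stuck-at-1, n2 inverted output, n3 stuck-at-1, n3 inverted output}.
Test 2 (A=0, B=0): fault-free n1=0, n2=1, n3=1 → 1; observed 0. Eliminates n1 stuck-at-0, n1 inverted output, n2 stuck-at-1, n3 stuck-at-1.
Test 3 (A=1, B=1): fault-free n1=1, n2=0, n3=1 → 1; observed 1. Eliminates n3 inverted output.
Only n2 inverted output is consistent with every test.

n2 inverted output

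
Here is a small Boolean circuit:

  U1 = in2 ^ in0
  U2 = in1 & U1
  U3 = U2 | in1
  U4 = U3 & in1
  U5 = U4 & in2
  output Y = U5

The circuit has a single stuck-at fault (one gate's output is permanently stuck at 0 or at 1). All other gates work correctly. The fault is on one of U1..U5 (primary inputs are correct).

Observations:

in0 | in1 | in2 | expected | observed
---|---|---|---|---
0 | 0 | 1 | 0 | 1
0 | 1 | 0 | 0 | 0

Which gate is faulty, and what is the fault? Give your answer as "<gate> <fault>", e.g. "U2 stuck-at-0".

Fault-free values for test 1 (in0=0, in1=0, in2=1): U1=1, U2=0, U3=0, U4=0, U5=0, giving Y=0. Observed 1.
Test 1: faults giving observed 1 are {U4 stuck-at-1, U5 stuck-at-1}.
Test 2 (in0=0, in1=1, in2=0): fault-free U1=0, U2=0, U3=1, U4=1, U5=0 → 0; observed 0. Eliminates U5 stuck-at-1.
Only U4 stuck-at-1 is consistent with every test.

U4 stuck-at-1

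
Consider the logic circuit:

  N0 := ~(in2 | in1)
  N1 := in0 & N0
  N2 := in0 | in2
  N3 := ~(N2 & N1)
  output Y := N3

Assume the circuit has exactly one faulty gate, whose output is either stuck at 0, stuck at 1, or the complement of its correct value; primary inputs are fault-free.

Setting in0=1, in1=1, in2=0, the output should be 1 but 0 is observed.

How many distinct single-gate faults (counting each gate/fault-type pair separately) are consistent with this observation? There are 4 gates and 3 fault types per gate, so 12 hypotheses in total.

Fault-free: N0=0, N1=0, N2=1, N3=1 → 1. Observed 0.
  N0 stuck-at-0: output 1 ✗
  N0 stuck-at-1: output 0 ✓
  N0 inverted output: output 0 ✓
  N1 stuck-at-0: output 1 ✗
  N1 stuck-at-1: output 0 ✓
  N1 inverted output: output 0 ✓
  N2 stuck-at-0: output 1 ✗
  N2 stuck-at-1: output 1 ✗
  N2 inverted output: output 1 ✗
  N3 stuck-at-0: output 0 ✓
  N3 stuck-at-1: output 1 ✗
  N3 inverted output: output 0 ✓
Consistent faults: {N0 stuck-at-1, N0 inverted output, N1 stuck-at-1, N1 inverted output, N3 stuck-at-0, N3 inverted output} — 6 in all.

6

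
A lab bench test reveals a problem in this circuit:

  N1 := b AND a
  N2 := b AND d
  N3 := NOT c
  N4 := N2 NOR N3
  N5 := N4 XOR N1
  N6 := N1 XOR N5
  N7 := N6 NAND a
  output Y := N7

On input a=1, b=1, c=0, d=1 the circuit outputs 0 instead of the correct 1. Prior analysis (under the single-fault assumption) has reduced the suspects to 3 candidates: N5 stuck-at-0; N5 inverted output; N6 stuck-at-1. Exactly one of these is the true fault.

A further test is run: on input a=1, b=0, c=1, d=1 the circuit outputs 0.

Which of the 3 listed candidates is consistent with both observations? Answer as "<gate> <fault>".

N6 stuck-at-1

Evaluate each candidate on input a=1, b=0, c=1, d=1:
  N5 stuck-at-0: N1=0, N2=0, N3=0, N4=1, N5=0 [stuck-at-0], N6=0, N7=1 → 1 — eliminated
  N5 inverted output: N1=0, N2=0, N3=0, N4=1, N5=0 [inverted output], N6=0, N7=1 → 1 — eliminated
  N6 stuck-at-1: N1=0, N2=0, N3=0, N4=1, N5=1, N6=1 [stuck-at-1], N7=0 → 0 — matches
Only N6 stuck-at-1 reproduces the observed 0.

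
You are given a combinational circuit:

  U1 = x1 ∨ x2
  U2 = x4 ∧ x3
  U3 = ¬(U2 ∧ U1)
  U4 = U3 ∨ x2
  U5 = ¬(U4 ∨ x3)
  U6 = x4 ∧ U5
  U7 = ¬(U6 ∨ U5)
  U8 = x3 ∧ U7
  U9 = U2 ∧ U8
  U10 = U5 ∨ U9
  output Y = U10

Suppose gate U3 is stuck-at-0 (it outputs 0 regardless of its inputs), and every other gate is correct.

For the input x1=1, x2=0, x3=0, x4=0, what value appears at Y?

Propagate with U3 forced: U1=1, U2=0, U3=0 [stuck-at-0], U4=0, U5=1, U6=0, U7=0, U8=0, U9=0, U10=1.
So Y = 1. (Without the fault it would be 0.)

1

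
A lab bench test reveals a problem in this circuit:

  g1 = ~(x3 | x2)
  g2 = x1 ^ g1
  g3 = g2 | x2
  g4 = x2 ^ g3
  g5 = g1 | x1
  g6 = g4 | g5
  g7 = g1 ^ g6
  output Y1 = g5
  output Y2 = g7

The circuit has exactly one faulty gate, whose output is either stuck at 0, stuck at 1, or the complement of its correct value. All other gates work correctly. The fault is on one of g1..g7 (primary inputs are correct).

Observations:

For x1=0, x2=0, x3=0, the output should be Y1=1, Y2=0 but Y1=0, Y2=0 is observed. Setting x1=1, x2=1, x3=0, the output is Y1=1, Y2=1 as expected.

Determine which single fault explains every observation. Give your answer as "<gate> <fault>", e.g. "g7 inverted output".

g1 stuck-at-0

Fault-free values for test 1 (x1=0, x2=0, x3=0): g1=1, g2=1, g3=1, g4=1, g5=1, g6=1, g7=0, giving Y1=1, Y2=0. Observed Y1=0, Y2=0.
Test 1: faults giving observed Y1=0, Y2=0 are {g1 stuck-at-0, g1 inverted output, g5 stuck-at-0, g5 inverted output}.
Test 2 (x1=1, x2=1, x3=0): fault-free g1=0, g2=1, g3=1, g4=0, g5=1, g6=1, g7=1 → Y1=1, Y2=1; observed Y1=1, Y2=1. Eliminates g1 inverted output, g5 stuck-at-0, g5 inverted output.
Only g1 stuck-at-0 is consistent with every test.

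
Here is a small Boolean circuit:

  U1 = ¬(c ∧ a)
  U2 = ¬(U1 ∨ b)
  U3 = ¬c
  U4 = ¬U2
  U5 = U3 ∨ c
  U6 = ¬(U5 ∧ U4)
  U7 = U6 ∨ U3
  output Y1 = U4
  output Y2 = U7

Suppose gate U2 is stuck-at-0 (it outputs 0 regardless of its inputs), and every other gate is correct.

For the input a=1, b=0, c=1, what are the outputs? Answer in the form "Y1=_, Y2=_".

Propagate with U2 forced: U1=0, U2=0 [stuck-at-0], U3=0, U4=1, U5=1, U6=0, U7=0.
So the outputs are Y1=1, Y2=0. (Without the fault they would be Y1=0, Y2=1.)

Y1=1, Y2=0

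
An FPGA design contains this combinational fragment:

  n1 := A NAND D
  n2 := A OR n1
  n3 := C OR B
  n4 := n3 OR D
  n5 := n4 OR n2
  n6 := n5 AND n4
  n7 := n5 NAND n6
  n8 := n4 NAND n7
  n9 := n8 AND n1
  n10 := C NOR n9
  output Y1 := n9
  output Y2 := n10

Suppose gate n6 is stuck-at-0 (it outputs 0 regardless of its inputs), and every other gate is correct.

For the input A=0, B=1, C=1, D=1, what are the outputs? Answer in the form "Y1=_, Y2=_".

Propagate with n6 forced: n1=1, n2=1, n3=1, n4=1, n5=1, n6=0 [stuck-at-0], n7=1, n8=0, n9=0, n10=0.
So the outputs are Y1=0, Y2=0. (Without the fault they would be Y1=1, Y2=0.)

Y1=0, Y2=0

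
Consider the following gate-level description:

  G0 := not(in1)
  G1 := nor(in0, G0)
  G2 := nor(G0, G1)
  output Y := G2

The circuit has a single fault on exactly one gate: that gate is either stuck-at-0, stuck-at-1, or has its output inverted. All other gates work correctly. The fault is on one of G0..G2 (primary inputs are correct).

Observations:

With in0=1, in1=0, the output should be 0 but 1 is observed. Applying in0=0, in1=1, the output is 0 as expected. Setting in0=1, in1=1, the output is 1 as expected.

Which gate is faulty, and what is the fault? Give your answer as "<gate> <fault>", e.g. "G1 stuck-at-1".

G0 stuck-at-0

Fault-free values for test 1 (in0=1, in1=0): G0=1, G1=0, G2=0, giving Y=0. Observed 1.
Test 1: faults giving observed 1 are {G0 stuck-at-0, G0 inverted output, G2 stuck-at-1, G2 inverted output}.
Test 2 (in0=0, in1=1): fault-free G0=0, G1=1, G2=0 → 0; observed 0. Eliminates G2 stuck-at-1, G2 inverted output.
Test 3 (in0=1, in1=1): fault-free G0=0, G1=0, G2=1 → 1; observed 1. Eliminates G0 inverted output.
Only G0 stuck-at-0 is consistent with every test.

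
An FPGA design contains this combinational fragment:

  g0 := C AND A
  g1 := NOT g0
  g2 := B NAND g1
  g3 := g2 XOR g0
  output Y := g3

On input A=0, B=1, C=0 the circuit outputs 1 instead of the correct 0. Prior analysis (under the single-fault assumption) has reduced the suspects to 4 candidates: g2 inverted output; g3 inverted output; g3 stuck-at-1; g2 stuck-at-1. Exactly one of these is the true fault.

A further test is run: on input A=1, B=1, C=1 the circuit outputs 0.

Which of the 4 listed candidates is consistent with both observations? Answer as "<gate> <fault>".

Evaluate each candidate on input A=1, B=1, C=1:
  g2 inverted output: g0=1, g1=0, g2=0 [inverted output], g3=1 → 1 — eliminated
  g3 inverted output: g0=1, g1=0, g2=1, g3=1 [inverted output] → 1 — eliminated
  g3 stuck-at-1: g0=1, g1=0, g2=1, g3=1 [stuck-at-1] → 1 — eliminated
  g2 stuck-at-1: g0=1, g1=0, g2=1 [stuck-at-1], g3=0 → 0 — matches
Only g2 stuck-at-1 reproduces the observed 0.

g2 stuck-at-1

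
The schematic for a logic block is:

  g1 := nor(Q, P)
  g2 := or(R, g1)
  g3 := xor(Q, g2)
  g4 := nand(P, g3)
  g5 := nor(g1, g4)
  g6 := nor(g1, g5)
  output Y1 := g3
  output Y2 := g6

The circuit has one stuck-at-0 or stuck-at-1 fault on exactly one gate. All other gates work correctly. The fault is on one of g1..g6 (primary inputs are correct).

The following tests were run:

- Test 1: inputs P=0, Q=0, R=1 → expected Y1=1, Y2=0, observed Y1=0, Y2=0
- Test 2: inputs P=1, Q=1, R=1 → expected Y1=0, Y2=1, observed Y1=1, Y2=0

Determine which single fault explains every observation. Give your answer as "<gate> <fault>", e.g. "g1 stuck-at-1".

Fault-free values for test 1 (P=0, Q=0, R=1): g1=1, g2=1, g3=1, g4=1, g5=0, g6=0, giving Y1=1, Y2=0. Observed Y1=0, Y2=0.
Test 1: faults giving observed Y1=0, Y2=0 are {g2 stuck-at-0, g3 stuck-at-0}.
Test 2 (P=1, Q=1, R=1): fault-free g1=0, g2=1, g3=0, g4=1, g5=0, g6=1 → Y1=0, Y2=1; observed Y1=1, Y2=0. Eliminates g3 stuck-at-0.
Only g2 stuck-at-0 is consistent with every test.

g2 stuck-at-0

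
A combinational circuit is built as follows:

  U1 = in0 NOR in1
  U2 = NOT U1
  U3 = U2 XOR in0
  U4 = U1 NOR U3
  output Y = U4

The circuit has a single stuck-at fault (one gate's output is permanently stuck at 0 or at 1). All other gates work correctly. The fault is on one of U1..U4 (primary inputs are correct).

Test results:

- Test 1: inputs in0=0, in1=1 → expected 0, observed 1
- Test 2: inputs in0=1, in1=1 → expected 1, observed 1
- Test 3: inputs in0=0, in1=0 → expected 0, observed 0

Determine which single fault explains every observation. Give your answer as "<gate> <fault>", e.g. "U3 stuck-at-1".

Fault-free values for test 1 (in0=0, in1=1): U1=0, U2=1, U3=1, U4=0, giving Y=0. Observed 1.
Test 1: faults giving observed 1 are {U2 stuck-at-0, U3 stuck-at-0, U4 stuck-at-1}.
Test 2 (in0=1, in1=1): fault-free U1=0, U2=1, U3=0, U4=1 → 1; observed 1. Eliminates U2 stuck-at-0.
Test 3 (in0=0, in1=0): fault-free U1=1, U2=0, U3=0, U4=0 → 0; observed 0. Eliminates U4 stuck-at-1.
Only U3 stuck-at-0 is consistent with every test.

U3 stuck-at-0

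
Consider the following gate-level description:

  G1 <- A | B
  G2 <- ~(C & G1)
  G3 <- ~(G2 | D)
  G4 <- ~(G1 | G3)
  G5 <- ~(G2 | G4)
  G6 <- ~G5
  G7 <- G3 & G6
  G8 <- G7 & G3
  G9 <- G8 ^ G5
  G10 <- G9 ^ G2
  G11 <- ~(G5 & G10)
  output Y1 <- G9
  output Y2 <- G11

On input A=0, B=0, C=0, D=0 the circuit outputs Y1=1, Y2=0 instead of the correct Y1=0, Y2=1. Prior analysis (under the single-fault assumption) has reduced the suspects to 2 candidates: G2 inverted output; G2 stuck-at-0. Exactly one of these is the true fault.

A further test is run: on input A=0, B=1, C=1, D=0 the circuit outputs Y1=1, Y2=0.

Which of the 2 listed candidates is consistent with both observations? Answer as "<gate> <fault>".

G2 stuck-at-0

Evaluate each candidate on input A=0, B=1, C=1, D=0:
  G2 inverted output: G1=1, G2=1 [inverted output], G3=0, G4=0, G5=0, G6=1, G7=0, G8=0, G9=0, G10=1, G11=1 → Y1=0, Y2=1 — eliminated
  G2 stuck-at-0: G1=1, G2=0 [stuck-at-0], G3=1, G4=0, G5=1, G6=0, G7=0, G8=0, G9=1, G10=1, G11=0 → Y1=1, Y2=0 — matches
Only G2 stuck-at-0 reproduces the observed Y1=1, Y2=0.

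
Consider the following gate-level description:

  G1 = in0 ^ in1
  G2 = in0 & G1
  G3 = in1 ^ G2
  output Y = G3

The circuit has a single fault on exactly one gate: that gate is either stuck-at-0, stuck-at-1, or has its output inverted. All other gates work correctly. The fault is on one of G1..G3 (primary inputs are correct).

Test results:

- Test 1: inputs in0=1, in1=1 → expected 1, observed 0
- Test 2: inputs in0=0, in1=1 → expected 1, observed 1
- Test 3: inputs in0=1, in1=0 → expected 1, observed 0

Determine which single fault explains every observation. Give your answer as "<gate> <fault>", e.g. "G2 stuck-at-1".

Fault-free values for test 1 (in0=1, in1=1): G1=0, G2=0, G3=1, giving Y=1. Observed 0.
Test 1: faults giving observed 0 are {G1 stuck-at-1, G1 inverted output, G2 stuck-at-1, G2 inverted output, G3 stuck-at-0, G3 inverted output}.
Test 2 (in0=0, in1=1): fault-free G1=1, G2=0, G3=1 → 1; observed 1. Eliminates G2 stuck-at-1, G2 inverted output, G3 stuck-at-0, G3 inverted output.
Test 3 (in0=1, in1=0): fault-free G1=1, G2=1, G3=1 → 1; observed 0. Eliminates G1 stuck-at-1.
Only G1 inverted output is consistent with every test.

G1 inverted output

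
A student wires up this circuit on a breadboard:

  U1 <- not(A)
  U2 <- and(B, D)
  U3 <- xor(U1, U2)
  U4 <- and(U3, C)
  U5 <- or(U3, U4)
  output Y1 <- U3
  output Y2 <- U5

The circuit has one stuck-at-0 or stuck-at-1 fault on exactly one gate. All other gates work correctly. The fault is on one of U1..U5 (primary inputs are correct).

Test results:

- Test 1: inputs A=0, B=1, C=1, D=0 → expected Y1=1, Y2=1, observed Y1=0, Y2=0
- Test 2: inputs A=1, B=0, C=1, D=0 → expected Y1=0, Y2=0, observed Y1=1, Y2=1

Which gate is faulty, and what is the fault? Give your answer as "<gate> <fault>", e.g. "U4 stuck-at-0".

Fault-free values for test 1 (A=0, B=1, C=1, D=0): U1=1, U2=0, U3=1, U4=1, U5=1, giving Y1=1, Y2=1. Observed Y1=0, Y2=0.
Test 1: faults giving observed Y1=0, Y2=0 are {U1 stuck-at-0, U2 stuck-at-1, U3 stuck-at-0}.
Test 2 (A=1, B=0, C=1, D=0): fault-free U1=0, U2=0, U3=0, U4=0, U5=0 → Y1=0, Y2=0; observed Y1=1, Y2=1. Eliminates U1 stuck-at-0, U3 stuck-at-0.
Only U2 stuck-at-1 is consistent with every test.

U2 stuck-at-1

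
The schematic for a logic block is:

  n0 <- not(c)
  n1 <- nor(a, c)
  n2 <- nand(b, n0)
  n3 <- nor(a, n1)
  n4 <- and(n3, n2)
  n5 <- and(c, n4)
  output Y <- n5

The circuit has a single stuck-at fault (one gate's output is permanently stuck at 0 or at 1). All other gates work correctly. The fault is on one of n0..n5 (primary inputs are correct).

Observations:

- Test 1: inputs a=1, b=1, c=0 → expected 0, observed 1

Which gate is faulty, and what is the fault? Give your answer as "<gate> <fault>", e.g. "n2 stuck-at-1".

n5 stuck-at-1

Fault-free values for test 1 (a=1, b=1, c=0): n0=1, n1=0, n2=0, n3=0, n4=0, n5=0, giving Y=0. Observed 1.
Test 1: faults giving observed 1 are {n5 stuck-at-1}.
Only n5 stuck-at-1 is consistent with every test.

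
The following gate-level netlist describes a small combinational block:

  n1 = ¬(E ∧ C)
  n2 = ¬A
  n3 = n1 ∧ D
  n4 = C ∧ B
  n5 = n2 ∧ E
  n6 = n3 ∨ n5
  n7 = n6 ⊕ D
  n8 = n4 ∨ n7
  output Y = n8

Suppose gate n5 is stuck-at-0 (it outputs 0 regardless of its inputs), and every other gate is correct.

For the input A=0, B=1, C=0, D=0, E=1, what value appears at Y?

Propagate with n5 forced: n1=1, n2=1, n3=0, n4=0, n5=0 [stuck-at-0], n6=0, n7=0, n8=0.
So Y = 0. (Without the fault it would be 1.)

0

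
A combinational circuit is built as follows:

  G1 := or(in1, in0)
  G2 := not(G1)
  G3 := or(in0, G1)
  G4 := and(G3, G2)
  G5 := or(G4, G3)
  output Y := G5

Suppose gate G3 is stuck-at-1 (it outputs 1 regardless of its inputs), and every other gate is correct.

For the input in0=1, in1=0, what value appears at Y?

1

Propagate with G3 forced: G1=1, G2=0, G3=1 [stuck-at-1], G4=0, G5=1.
So Y = 1. (Same as the fault-free value — the fault is masked on this input.)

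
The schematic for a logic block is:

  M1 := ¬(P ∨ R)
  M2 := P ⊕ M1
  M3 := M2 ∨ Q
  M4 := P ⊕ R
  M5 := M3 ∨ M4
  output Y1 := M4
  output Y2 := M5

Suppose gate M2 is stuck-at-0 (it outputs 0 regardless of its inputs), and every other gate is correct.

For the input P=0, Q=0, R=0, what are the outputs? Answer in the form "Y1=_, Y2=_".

Y1=0, Y2=0

Propagate with M2 forced: M1=1, M2=0 [stuck-at-0], M3=0, M4=0, M5=0.
So the outputs are Y1=0, Y2=0. (Without the fault they would be Y1=0, Y2=1.)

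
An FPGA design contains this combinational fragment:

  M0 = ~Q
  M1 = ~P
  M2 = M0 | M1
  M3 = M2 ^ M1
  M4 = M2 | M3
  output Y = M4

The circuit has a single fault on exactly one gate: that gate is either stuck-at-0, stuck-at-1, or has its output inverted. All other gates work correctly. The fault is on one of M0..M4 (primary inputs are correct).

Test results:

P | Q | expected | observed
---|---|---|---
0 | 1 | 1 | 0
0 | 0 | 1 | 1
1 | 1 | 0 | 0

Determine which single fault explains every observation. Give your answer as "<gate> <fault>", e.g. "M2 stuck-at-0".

M1 stuck-at-0

Fault-free values for test 1 (P=0, Q=1): M0=0, M1=1, M2=1, M3=0, M4=1, giving Y=1. Observed 0.
Test 1: faults giving observed 0 are {M1 stuck-at-0, M1 inverted output, M4 stuck-at-0, M4 inverted output}.
Test 2 (P=0, Q=0): fault-free M0=1, M1=1, M2=1, M3=0, M4=1 → 1; observed 1. Eliminates M4 stuck-at-0, M4 inverted output.
Test 3 (P=1, Q=1): fault-free M0=0, M1=0, M2=0, M3=0, M4=0 → 0; observed 0. Eliminates M1 inverted output.
Only M1 stuck-at-0 is consistent with every test.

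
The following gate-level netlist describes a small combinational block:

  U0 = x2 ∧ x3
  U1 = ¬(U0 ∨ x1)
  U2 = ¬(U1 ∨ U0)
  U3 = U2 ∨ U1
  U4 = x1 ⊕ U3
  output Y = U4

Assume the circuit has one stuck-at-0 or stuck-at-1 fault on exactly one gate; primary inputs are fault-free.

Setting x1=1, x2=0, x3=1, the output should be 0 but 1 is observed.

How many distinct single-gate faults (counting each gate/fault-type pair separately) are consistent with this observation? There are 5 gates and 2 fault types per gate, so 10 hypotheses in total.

Fault-free: U0=0, U1=0, U2=1, U3=1, U4=0 → 0. Observed 1.
  U0 stuck-at-0: output 0 ✗
  U0 stuck-at-1: output 1 ✓
  U1 stuck-at-0: output 0 ✗
  U1 stuck-at-1: output 0 ✗
  U2 stuck-at-0: output 1 ✓
  U2 stuck-at-1: output 0 ✗
  U3 stuck-at-0: output 1 ✓
  U3 stuck-at-1: output 0 ✗
  U4 stuck-at-0: output 0 ✗
  U4 stuck-at-1: output 1 ✓
Consistent faults: {U0 stuck-at-1, U2 stuck-at-0, U3 stuck-at-0, U4 stuck-at-1} — 4 in all.

4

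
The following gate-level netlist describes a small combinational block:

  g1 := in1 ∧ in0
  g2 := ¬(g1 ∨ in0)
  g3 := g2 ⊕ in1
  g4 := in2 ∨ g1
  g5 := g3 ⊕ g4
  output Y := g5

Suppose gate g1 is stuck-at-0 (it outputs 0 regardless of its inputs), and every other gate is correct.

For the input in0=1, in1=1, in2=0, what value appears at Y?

1

Propagate with g1 forced: g1=0 [stuck-at-0], g2=0, g3=1, g4=0, g5=1.
So Y = 1. (Without the fault it would be 0.)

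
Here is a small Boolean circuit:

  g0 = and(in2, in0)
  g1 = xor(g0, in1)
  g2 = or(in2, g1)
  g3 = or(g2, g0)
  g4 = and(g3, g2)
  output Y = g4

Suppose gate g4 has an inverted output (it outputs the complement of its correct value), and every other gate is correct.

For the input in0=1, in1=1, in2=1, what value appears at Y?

0

Propagate with g4 forced: g0=1, g1=0, g2=1, g3=1, g4=0 [inverted output].
So Y = 0. (Without the fault it would be 1.)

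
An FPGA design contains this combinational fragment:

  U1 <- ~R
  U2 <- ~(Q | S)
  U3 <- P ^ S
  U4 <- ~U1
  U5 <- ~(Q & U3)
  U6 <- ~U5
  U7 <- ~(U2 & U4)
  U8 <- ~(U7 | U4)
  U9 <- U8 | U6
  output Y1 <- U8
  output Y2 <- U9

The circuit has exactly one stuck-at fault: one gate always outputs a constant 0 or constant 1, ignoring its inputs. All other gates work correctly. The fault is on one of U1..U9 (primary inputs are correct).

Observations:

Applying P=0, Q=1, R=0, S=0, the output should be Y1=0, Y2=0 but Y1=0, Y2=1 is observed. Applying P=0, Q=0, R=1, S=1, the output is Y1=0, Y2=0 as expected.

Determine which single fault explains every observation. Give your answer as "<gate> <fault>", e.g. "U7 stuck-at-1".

U3 stuck-at-1

Fault-free values for test 1 (P=0, Q=1, R=0, S=0): U1=1, U2=0, U3=0, U4=0, U5=1, U6=0, U7=1, U8=0, U9=0, giving Y1=0, Y2=0. Observed Y1=0, Y2=1.
Test 1: faults giving observed Y1=0, Y2=1 are {U3 stuck-at-1, U5 stuck-at-0, U6 stuck-at-1, U9 stuck-at-1}.
Test 2 (P=0, Q=0, R=1, S=1): fault-free U1=0, U2=0, U3=1, U4=1, U5=1, U6=0, U7=1, U8=0, U9=0 → Y1=0, Y2=0; observed Y1=0, Y2=0. Eliminates U5 stuck-at-0, U6 stuck-at-1, U9 stuck-at-1.
Only U3 stuck-at-1 is consistent with every test.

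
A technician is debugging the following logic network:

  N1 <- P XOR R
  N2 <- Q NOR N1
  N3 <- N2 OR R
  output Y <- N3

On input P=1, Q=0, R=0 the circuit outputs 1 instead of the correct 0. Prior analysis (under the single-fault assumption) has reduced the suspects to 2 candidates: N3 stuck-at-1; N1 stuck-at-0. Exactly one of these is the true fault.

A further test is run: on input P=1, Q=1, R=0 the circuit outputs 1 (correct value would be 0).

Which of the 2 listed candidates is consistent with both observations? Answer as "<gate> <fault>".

Evaluate each candidate on input P=1, Q=1, R=0:
  N3 stuck-at-1: N1=1, N2=0, N3=1 [stuck-at-1] → 1 — matches
  N1 stuck-at-0: N1=0 [stuck-at-0], N2=0, N3=0 → 0 — eliminated
Only N3 stuck-at-1 reproduces the observed 1.

N3 stuck-at-1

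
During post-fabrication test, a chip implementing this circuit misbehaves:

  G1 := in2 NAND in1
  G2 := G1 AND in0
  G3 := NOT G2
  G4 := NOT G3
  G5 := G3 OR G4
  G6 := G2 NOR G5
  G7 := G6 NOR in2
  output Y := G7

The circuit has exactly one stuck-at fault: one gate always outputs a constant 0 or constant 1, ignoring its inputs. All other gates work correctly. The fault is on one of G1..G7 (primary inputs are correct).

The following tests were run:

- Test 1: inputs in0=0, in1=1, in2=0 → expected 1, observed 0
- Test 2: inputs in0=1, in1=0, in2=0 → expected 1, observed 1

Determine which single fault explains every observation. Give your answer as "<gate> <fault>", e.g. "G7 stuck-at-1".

G5 stuck-at-0

Fault-free values for test 1 (in0=0, in1=1, in2=0): G1=1, G2=0, G3=1, G4=0, G5=1, G6=0, G7=1, giving Y=1. Observed 0.
Test 1: faults giving observed 0 are {G5 stuck-at-0, G6 stuck-at-1, G7 stuck-at-0}.
Test 2 (in0=1, in1=0, in2=0): fault-free G1=1, G2=1, G3=0, G4=1, G5=1, G6=0, G7=1 → 1; observed 1. Eliminates G6 stuck-at-1, G7 stuck-at-0.
Only G5 stuck-at-0 is consistent with every test.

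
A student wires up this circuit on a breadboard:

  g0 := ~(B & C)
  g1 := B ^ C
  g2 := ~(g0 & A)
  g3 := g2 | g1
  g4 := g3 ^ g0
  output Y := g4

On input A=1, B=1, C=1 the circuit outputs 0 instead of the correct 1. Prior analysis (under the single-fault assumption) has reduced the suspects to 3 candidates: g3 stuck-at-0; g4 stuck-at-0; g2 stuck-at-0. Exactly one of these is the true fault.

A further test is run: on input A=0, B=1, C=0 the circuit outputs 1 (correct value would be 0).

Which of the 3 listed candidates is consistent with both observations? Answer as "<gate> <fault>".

g3 stuck-at-0

Evaluate each candidate on input A=0, B=1, C=0:
  g3 stuck-at-0: g0=1, g1=1, g2=1, g3=0 [stuck-at-0], g4=1 → 1 — matches
  g4 stuck-at-0: g0=1, g1=1, g2=1, g3=1, g4=0 [stuck-at-0] → 0 — eliminated
  g2 stuck-at-0: g0=1, g1=1, g2=0 [stuck-at-0], g3=1, g4=0 → 0 — eliminated
Only g3 stuck-at-0 reproduces the observed 1.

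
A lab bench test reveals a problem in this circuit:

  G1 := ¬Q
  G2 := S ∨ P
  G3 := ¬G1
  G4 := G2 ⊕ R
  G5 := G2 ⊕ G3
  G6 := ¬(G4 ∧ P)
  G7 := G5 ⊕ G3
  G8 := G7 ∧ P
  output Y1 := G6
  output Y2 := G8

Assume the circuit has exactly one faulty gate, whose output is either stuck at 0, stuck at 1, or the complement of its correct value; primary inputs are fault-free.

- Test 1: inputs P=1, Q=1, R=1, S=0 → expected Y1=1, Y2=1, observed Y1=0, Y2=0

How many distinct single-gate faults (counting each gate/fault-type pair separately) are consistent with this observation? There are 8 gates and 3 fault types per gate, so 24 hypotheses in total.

2

Fault-free: G1=0, G2=1, G3=1, G4=0, G5=0, G6=1, G7=1, G8=1 → Y1=1, Y2=1. Observed Y1=0, Y2=0.
  G1: none of the 3 fault types match ✗
  G2: stuck-at-0, inverted output ✓; others ✗
  G3: none of the 3 fault types match ✗
  G4: none of the 3 fault types match ✗
  G5: none of the 3 fault types match ✗
  G6: none of the 3 fault types match ✗
  G7: none of the 3 fault types match ✗
  G8: none of the 3 fault types match ✗
Consistent faults: {G2 stuck-at-0, G2 inverted output} — 2 in all.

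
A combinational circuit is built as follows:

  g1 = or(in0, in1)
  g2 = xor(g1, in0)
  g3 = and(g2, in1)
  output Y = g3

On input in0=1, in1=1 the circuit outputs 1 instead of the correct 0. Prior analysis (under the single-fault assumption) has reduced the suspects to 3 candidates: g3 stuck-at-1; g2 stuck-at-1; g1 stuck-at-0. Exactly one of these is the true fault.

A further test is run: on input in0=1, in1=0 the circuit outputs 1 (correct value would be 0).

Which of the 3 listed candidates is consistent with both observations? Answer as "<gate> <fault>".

Evaluate each candidate on input in0=1, in1=0:
  g3 stuck-at-1: g1=1, g2=0, g3=1 [stuck-at-1] → 1 — matches
  g2 stuck-at-1: g1=1, g2=1 [stuck-at-1], g3=0 → 0 — eliminated
  g1 stuck-at-0: g1=0 [stuck-at-0], g2=1, g3=0 → 0 — eliminated
Only g3 stuck-at-1 reproduces the observed 1.

g3 stuck-at-1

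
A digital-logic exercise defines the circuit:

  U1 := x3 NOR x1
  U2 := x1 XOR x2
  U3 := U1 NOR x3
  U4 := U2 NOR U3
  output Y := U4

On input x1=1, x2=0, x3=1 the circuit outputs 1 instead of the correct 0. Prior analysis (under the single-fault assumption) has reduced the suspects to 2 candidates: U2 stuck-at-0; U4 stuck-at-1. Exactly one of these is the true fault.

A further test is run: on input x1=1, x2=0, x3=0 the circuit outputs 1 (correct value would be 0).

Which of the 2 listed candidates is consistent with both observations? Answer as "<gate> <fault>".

U4 stuck-at-1

Evaluate each candidate on input x1=1, x2=0, x3=0:
  U2 stuck-at-0: U1=0, U2=0 [stuck-at-0], U3=1, U4=0 → 0 — eliminated
  U4 stuck-at-1: U1=0, U2=1, U3=1, U4=1 [stuck-at-1] → 1 — matches
Only U4 stuck-at-1 reproduces the observed 1.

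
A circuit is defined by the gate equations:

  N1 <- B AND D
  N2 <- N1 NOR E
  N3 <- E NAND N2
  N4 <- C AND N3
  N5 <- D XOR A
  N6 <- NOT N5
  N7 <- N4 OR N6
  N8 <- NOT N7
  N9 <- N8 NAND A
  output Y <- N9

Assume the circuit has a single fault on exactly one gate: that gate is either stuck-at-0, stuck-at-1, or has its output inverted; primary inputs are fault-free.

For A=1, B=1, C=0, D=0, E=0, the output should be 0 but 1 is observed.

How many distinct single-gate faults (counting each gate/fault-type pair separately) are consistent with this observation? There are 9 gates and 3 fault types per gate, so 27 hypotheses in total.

Fault-free: N1=0, N2=1, N3=1, N4=0, N5=1, N6=0, N7=0, N8=1, N9=0 → 0. Observed 1.
  N1: none of the 3 fault types match ✗
  N2: none of the 3 fault types match ✗
  N3: none of the 3 fault types match ✗
  N4: stuck-at-1, inverted output ✓; others ✗
  N5: stuck-at-0, inverted output ✓; others ✗
  N6: stuck-at-1, inverted output ✓; others ✗
  N7: stuck-at-1, inverted output ✓; others ✗
  N8: stuck-at-0, inverted output ✓; others ✗
  N9: stuck-at-1, inverted output ✓; others ✗
Consistent faults: {N4 stuck-at-1, N4 inverted output, N5 stuck-at-0, N5 inverted output, N6 stuck-at-1, N6 inverted output, N7 stuck-at-1, N7 inverted output, N8 stuck-at-0, N8 inverted output, N9 stuck-at-1, N9 inverted output} — 12 in all.

12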